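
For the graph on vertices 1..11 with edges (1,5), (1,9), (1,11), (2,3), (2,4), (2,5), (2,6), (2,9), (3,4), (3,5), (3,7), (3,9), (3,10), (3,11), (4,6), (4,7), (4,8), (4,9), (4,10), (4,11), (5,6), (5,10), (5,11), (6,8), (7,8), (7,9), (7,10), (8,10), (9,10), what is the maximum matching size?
5 (matching: (2,9), (3,5), (4,11), (6,8), (7,10); upper bound floor(n/2) = floor(11/2) = 5)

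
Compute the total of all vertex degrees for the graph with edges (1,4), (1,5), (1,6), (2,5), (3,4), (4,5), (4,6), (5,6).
16 (handshake: sum of degrees = 2|E| = 2 x 8 = 16)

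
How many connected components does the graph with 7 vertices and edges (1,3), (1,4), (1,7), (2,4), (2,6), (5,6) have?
1 (components: {1, 2, 3, 4, 5, 6, 7})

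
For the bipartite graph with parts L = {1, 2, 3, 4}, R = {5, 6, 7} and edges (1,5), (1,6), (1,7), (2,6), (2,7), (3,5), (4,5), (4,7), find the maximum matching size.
3 (matching: (1,7), (2,6), (3,5); upper bound min(|L|,|R|) = min(4,3) = 3)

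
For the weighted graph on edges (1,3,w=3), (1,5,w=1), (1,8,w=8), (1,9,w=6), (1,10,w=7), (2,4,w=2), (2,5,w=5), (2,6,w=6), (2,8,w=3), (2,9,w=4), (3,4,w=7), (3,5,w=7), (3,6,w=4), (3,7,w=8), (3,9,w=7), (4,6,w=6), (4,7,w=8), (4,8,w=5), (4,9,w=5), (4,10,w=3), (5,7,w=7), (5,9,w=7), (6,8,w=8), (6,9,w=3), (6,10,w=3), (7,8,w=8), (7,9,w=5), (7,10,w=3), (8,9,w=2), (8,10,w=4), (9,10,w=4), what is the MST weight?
24 (MST edges: (1,3,w=3), (1,5,w=1), (2,4,w=2), (2,8,w=3), (3,6,w=4), (4,10,w=3), (6,10,w=3), (7,10,w=3), (8,9,w=2); sum of weights 3 + 1 + 2 + 3 + 4 + 3 + 3 + 3 + 2 = 24)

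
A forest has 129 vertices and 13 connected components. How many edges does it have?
116 (Each of the 13 component trees on V_i vertices has V_i - 1 edges; summing gives V - C = 129 - 13 = 116)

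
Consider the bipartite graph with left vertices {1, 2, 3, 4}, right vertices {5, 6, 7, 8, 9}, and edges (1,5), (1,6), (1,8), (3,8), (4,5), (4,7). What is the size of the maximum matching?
3 (matching: (1,6), (3,8), (4,7); upper bound min(|L|,|R|) = min(4,5) = 4)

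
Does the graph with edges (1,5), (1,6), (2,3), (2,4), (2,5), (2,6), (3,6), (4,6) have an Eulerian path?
Yes — and in fact it has an Eulerian circuit (the graph is connected and all 6 vertices have even degree)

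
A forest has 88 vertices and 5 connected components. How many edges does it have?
83 (Each of the 5 component trees on V_i vertices has V_i - 1 edges; summing gives V - C = 88 - 5 = 83)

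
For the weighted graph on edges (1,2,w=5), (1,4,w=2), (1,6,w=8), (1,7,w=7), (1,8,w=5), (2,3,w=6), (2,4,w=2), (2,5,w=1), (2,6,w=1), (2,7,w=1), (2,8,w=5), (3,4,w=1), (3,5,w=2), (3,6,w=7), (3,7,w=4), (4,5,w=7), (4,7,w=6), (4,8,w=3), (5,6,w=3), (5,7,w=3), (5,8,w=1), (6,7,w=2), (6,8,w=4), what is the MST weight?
9 (MST edges: (1,4,w=2), (2,4,w=2), (2,5,w=1), (2,6,w=1), (2,7,w=1), (3,4,w=1), (5,8,w=1); sum of weights 2 + 2 + 1 + 1 + 1 + 1 + 1 = 9)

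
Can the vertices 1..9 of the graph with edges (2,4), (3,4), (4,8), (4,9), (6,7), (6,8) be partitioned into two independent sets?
Yes. Partition: {1, 2, 3, 5, 7, 8, 9}, {4, 6}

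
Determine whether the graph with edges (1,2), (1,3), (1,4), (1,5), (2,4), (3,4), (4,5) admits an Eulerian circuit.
Yes (the graph is connected and all 5 vertices have even degree)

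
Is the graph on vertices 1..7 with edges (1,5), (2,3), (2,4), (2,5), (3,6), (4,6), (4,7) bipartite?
Yes. Partition: {1, 2, 6, 7}, {3, 4, 5}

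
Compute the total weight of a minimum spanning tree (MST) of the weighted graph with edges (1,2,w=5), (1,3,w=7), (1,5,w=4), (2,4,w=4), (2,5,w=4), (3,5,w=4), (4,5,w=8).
16 (MST edges: (1,5,w=4), (2,4,w=4), (2,5,w=4), (3,5,w=4); sum of weights 4 + 4 + 4 + 4 = 16)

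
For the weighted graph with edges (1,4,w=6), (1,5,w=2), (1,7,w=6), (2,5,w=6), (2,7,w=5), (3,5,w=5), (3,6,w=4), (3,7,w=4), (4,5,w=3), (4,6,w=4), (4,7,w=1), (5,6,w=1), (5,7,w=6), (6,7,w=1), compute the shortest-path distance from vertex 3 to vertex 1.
7 (path: 3 -> 5 -> 1; weights 5 + 2 = 7)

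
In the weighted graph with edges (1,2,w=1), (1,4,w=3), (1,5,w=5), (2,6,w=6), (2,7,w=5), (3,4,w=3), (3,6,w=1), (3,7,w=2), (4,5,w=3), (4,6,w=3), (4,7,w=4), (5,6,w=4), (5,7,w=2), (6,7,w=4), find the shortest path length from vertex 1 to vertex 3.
6 (path: 1 -> 4 -> 3; weights 3 + 3 = 6)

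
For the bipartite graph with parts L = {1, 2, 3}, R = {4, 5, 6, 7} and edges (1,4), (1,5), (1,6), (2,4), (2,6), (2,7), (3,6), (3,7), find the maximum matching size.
3 (matching: (1,5), (2,7), (3,6); upper bound min(|L|,|R|) = min(3,4) = 3)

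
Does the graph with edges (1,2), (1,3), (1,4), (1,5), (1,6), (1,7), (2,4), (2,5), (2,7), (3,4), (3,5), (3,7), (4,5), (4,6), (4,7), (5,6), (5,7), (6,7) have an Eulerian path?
Yes — and in fact it has an Eulerian circuit (the graph is connected and all 7 vertices have even degree)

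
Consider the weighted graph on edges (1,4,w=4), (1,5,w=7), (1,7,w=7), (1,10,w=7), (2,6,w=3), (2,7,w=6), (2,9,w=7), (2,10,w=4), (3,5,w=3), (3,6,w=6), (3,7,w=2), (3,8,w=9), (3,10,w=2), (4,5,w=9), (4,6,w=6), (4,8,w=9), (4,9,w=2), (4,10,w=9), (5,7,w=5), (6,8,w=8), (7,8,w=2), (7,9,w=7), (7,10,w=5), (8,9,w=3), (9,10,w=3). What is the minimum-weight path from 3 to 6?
6 (path: 3 -> 6; weights 6 = 6)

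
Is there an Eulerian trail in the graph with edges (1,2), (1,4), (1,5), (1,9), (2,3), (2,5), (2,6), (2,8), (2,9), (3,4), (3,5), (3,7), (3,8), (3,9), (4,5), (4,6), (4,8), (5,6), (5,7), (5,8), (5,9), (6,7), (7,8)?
Yes (the graph is connected and exactly 2 vertices have odd degree: {4, 8}; any Eulerian path must start and end at those)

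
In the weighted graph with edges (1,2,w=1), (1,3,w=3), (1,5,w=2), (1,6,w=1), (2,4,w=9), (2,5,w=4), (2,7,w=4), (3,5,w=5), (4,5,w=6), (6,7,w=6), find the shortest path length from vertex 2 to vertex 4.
9 (path: 2 -> 4; weights 9 = 9)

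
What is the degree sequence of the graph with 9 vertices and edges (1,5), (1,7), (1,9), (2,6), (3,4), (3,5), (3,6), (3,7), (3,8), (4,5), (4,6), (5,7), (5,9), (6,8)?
[5, 5, 4, 3, 3, 3, 2, 2, 1] (degrees: deg(1)=3, deg(2)=1, deg(3)=5, deg(4)=3, deg(5)=5, deg(6)=4, deg(7)=3, deg(8)=2, deg(9)=2)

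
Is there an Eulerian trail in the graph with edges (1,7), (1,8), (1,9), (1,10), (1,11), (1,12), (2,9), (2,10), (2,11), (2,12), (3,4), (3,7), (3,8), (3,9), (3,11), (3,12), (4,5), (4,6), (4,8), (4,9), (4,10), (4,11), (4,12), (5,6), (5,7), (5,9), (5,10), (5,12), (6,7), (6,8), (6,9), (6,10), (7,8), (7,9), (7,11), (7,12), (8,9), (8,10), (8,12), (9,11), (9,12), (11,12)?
Yes (the graph is connected and exactly 2 vertices have odd degree: {11, 12}; any Eulerian path must start and end at those)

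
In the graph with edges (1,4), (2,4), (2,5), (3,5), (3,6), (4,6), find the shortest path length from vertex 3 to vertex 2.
2 (path: 3 -> 5 -> 2, 2 edges)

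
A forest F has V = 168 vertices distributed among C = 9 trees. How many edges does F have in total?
159 (Each of the 9 component trees on V_i vertices has V_i - 1 edges; summing gives V - C = 168 - 9 = 159)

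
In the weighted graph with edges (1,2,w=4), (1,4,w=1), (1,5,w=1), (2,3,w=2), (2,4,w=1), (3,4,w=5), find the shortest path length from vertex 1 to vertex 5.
1 (path: 1 -> 5; weights 1 = 1)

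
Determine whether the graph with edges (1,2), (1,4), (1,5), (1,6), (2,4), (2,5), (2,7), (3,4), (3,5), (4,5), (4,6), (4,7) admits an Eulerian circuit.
Yes (the graph is connected and all 7 vertices have even degree)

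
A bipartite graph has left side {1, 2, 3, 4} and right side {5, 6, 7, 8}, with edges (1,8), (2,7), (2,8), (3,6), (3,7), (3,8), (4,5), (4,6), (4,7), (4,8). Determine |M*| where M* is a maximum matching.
4 (matching: (1,8), (2,7), (3,6), (4,5); upper bound min(|L|,|R|) = min(4,4) = 4)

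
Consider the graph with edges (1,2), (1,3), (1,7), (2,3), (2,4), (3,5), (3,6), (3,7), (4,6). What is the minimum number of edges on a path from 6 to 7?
2 (path: 6 -> 3 -> 7, 2 edges)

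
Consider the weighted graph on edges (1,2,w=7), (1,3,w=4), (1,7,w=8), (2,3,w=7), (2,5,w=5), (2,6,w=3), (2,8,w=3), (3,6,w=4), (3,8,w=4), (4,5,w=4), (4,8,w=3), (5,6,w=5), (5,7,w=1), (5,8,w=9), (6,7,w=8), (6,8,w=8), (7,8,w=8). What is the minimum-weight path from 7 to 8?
8 (path: 7 -> 8; weights 8 = 8)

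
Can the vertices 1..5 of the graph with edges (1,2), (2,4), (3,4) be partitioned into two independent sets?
Yes. Partition: {1, 4, 5}, {2, 3}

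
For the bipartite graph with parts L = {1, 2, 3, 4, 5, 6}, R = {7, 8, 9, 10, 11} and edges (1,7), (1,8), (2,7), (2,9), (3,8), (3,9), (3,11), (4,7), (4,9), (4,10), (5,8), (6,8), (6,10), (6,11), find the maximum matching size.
5 (matching: (1,8), (2,9), (3,11), (4,7), (6,10); upper bound min(|L|,|R|) = min(6,5) = 5)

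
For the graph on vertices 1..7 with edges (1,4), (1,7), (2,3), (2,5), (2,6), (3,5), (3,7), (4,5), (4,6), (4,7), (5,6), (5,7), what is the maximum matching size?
3 (matching: (2,6), (3,5), (4,7); upper bound floor(n/2) = floor(7/2) = 3)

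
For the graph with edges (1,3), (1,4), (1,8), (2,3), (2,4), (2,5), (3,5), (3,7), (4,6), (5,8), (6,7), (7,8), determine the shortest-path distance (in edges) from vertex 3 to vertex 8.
2 (path: 3 -> 7 -> 8, 2 edges)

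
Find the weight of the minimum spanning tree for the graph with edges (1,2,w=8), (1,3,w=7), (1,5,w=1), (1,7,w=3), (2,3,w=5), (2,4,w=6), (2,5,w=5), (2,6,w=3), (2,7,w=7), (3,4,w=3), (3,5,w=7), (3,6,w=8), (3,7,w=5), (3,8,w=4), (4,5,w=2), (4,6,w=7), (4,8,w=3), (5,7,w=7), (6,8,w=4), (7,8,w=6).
19 (MST edges: (1,5,w=1), (1,7,w=3), (2,6,w=3), (3,4,w=3), (4,5,w=2), (4,8,w=3), (6,8,w=4); sum of weights 1 + 3 + 3 + 3 + 2 + 3 + 4 = 19)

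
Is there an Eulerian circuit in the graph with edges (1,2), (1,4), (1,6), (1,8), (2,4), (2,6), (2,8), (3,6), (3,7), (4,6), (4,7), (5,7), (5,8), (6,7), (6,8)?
Yes (the graph is connected and all 8 vertices have even degree)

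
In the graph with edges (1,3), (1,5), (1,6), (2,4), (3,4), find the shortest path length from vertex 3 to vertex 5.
2 (path: 3 -> 1 -> 5, 2 edges)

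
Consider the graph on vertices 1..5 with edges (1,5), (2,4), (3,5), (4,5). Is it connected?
Yes (BFS from 1 visits [1, 5, 3, 4, 2] — all 5 vertices reached)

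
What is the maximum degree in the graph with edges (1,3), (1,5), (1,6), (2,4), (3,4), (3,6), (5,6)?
3 (attained at vertices 1, 3, 6)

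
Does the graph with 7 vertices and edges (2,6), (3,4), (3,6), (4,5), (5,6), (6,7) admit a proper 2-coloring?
Yes. Partition: {1, 2, 3, 5, 7}, {4, 6}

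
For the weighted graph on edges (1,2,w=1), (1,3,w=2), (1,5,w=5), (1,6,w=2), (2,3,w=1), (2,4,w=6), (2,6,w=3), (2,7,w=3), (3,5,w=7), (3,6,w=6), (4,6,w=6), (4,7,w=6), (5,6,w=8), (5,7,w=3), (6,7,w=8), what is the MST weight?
16 (MST edges: (1,2,w=1), (1,6,w=2), (2,3,w=1), (2,4,w=6), (2,7,w=3), (5,7,w=3); sum of weights 1 + 2 + 1 + 6 + 3 + 3 = 16)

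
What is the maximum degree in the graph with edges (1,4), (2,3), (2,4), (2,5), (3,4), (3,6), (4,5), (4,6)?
5 (attained at vertex 4)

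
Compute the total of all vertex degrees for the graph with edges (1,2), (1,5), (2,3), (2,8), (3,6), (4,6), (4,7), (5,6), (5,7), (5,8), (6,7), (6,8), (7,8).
26 (handshake: sum of degrees = 2|E| = 2 x 13 = 26)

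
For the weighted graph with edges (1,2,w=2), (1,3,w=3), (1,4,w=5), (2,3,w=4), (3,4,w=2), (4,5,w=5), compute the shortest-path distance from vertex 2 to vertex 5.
11 (path: 2 -> 3 -> 4 -> 5; weights 4 + 2 + 5 = 11)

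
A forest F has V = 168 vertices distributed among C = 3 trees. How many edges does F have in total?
165 (Each of the 3 component trees on V_i vertices has V_i - 1 edges; summing gives V - C = 168 - 3 = 165)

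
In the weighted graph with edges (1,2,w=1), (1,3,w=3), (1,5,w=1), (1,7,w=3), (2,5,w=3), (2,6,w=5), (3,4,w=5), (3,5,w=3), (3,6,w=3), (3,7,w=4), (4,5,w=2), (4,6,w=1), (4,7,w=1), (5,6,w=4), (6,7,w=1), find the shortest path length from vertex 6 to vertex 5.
3 (path: 6 -> 4 -> 5; weights 1 + 2 = 3)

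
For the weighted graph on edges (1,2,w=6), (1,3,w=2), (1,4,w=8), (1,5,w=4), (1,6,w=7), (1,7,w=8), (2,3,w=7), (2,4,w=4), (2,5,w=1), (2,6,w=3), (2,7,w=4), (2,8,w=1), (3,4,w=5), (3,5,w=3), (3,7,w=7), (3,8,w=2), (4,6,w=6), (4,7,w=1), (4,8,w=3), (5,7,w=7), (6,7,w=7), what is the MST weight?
13 (MST edges: (1,3,w=2), (2,5,w=1), (2,6,w=3), (2,8,w=1), (3,8,w=2), (4,7,w=1), (4,8,w=3); sum of weights 2 + 1 + 3 + 1 + 2 + 1 + 3 = 13)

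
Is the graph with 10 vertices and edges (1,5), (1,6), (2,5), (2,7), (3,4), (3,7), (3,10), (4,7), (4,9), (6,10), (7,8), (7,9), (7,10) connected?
Yes (BFS from 1 visits [1, 5, 6, 2, 10, 7, 3, 4, 8, 9] — all 10 vertices reached)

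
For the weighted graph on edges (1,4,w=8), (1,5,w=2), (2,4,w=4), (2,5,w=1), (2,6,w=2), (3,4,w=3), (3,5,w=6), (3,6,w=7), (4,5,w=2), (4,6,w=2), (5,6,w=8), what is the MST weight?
10 (MST edges: (1,5,w=2), (2,5,w=1), (2,6,w=2), (3,4,w=3), (4,6,w=2); sum of weights 2 + 1 + 2 + 3 + 2 = 10)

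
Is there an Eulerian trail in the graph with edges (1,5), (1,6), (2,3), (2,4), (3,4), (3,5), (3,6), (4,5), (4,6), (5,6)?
Yes — and in fact it has an Eulerian circuit (the graph is connected and all 6 vertices have even degree)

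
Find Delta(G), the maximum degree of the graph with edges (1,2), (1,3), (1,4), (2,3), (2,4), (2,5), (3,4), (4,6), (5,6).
4 (attained at vertices 2, 4)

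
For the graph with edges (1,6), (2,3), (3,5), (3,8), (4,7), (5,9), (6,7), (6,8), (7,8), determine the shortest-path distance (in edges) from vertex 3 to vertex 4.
3 (path: 3 -> 8 -> 7 -> 4, 3 edges)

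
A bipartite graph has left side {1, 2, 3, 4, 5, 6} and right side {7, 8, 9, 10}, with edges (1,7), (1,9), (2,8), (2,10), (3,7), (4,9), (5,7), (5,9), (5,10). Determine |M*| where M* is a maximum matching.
4 (matching: (1,9), (2,8), (3,7), (5,10); upper bound min(|L|,|R|) = min(6,4) = 4)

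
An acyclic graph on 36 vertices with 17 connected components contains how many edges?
19 (Each of the 17 component trees on V_i vertices has V_i - 1 edges; summing gives V - C = 36 - 17 = 19)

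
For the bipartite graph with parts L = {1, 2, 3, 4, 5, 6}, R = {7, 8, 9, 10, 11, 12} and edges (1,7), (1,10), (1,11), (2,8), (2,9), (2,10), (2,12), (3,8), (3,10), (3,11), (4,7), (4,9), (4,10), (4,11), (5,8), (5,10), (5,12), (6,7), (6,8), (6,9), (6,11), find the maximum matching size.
6 (matching: (1,11), (2,12), (3,10), (4,9), (5,8), (6,7); upper bound min(|L|,|R|) = min(6,6) = 6)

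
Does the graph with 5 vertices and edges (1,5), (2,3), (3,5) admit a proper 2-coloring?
Yes. Partition: {1, 3, 4}, {2, 5}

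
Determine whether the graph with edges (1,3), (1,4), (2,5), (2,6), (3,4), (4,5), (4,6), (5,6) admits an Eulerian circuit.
No (2 vertices have odd degree: {5, 6}; Eulerian circuit requires 0)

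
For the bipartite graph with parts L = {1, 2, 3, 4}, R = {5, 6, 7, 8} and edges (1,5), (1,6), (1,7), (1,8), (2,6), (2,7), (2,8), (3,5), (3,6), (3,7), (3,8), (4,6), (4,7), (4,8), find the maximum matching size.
4 (matching: (1,8), (2,7), (3,5), (4,6); upper bound min(|L|,|R|) = min(4,4) = 4)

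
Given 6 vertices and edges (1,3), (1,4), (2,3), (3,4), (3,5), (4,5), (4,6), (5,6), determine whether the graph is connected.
Yes (BFS from 1 visits [1, 3, 4, 2, 5, 6] — all 6 vertices reached)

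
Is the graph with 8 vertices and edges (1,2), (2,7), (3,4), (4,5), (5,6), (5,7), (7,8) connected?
Yes (BFS from 1 visits [1, 2, 7, 5, 8, 4, 6, 3] — all 8 vertices reached)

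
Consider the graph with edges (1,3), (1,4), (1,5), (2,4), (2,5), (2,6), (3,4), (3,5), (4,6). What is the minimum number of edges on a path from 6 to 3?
2 (path: 6 -> 4 -> 3, 2 edges)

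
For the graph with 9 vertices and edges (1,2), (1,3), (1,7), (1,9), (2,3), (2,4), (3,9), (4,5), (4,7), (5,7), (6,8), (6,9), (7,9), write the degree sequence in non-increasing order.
[4, 4, 4, 3, 3, 3, 2, 2, 1] (degrees: deg(1)=4, deg(2)=3, deg(3)=3, deg(4)=3, deg(5)=2, deg(6)=2, deg(7)=4, deg(8)=1, deg(9)=4)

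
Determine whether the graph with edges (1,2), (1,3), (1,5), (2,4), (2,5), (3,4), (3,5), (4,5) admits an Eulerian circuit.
No (4 vertices have odd degree: {1, 2, 3, 4}; Eulerian circuit requires 0)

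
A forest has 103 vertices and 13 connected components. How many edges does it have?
90 (Each of the 13 component trees on V_i vertices has V_i - 1 edges; summing gives V - C = 103 - 13 = 90)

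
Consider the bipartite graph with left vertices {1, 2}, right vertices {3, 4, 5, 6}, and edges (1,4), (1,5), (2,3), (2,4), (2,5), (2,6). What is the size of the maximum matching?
2 (matching: (1,5), (2,6); upper bound min(|L|,|R|) = min(2,4) = 2)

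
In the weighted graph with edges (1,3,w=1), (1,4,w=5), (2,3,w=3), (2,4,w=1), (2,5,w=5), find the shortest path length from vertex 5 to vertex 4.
6 (path: 5 -> 2 -> 4; weights 5 + 1 = 6)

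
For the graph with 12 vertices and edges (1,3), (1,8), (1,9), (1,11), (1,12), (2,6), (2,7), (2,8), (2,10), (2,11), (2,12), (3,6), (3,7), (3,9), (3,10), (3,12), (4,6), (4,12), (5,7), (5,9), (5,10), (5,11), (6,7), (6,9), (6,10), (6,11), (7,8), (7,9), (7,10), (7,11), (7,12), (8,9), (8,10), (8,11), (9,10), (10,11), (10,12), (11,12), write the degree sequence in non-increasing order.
[9, 9, 8, 7, 7, 7, 6, 6, 6, 5, 4, 2] (degrees: deg(1)=5, deg(2)=6, deg(3)=6, deg(4)=2, deg(5)=4, deg(6)=7, deg(7)=9, deg(8)=6, deg(9)=7, deg(10)=9, deg(11)=8, deg(12)=7)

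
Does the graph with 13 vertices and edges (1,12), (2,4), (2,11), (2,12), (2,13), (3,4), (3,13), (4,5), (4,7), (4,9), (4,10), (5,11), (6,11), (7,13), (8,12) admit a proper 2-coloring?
Yes. Partition: {1, 2, 3, 5, 6, 7, 8, 9, 10}, {4, 11, 12, 13}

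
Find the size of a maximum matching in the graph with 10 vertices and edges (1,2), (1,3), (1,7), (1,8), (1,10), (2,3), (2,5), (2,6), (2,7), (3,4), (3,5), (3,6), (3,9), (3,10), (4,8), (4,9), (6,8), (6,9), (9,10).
5 (matching: (1,7), (2,5), (3,10), (4,8), (6,9); upper bound floor(n/2) = floor(10/2) = 5)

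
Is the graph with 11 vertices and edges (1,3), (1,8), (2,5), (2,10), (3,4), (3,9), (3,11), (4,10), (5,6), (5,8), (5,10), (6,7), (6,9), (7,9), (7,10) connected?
Yes (BFS from 1 visits [1, 3, 8, 4, 9, 11, 5, 10, 6, 7, 2] — all 11 vertices reached)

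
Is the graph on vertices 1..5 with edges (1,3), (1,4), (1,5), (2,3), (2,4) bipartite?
Yes. Partition: {1, 2}, {3, 4, 5}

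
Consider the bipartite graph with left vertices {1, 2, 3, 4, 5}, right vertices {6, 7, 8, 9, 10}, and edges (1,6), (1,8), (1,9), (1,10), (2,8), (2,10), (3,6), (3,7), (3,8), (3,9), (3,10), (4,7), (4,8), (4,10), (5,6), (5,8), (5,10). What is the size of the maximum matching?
5 (matching: (1,10), (2,8), (3,9), (4,7), (5,6); upper bound min(|L|,|R|) = min(5,5) = 5)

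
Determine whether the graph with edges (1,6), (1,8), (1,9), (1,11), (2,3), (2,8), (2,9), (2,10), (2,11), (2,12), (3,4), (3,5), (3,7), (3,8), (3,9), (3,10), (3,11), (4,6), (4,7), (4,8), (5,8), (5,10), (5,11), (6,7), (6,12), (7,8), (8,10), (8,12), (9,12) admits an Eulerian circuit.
Yes (the graph is connected and all 12 vertices have even degree)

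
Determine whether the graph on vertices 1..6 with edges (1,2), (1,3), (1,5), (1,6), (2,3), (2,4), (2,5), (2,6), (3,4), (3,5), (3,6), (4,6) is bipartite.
No (odd cycle of length 3: 2 -> 1 -> 3 -> 2)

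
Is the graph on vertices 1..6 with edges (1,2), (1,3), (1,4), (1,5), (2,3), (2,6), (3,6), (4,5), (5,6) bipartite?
No (odd cycle of length 3: 4 -> 1 -> 5 -> 4)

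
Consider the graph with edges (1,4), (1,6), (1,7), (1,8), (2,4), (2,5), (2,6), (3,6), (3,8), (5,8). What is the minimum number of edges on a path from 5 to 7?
3 (path: 5 -> 8 -> 1 -> 7, 3 edges)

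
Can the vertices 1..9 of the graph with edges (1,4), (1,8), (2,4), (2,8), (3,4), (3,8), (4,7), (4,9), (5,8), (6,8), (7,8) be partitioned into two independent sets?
Yes. Partition: {1, 2, 3, 5, 6, 7, 9}, {4, 8}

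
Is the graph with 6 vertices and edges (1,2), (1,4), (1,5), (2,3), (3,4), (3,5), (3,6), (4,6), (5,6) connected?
Yes (BFS from 1 visits [1, 2, 4, 5, 3, 6] — all 6 vertices reached)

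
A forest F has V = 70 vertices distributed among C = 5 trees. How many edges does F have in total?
65 (Each of the 5 component trees on V_i vertices has V_i - 1 edges; summing gives V - C = 70 - 5 = 65)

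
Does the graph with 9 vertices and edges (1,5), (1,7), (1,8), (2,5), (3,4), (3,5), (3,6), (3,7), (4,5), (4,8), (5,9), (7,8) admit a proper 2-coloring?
No (odd cycle of length 3: 8 -> 1 -> 7 -> 8)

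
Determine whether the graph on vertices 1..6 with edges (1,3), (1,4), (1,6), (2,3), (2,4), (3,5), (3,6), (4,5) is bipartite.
No (odd cycle of length 3: 6 -> 1 -> 3 -> 6)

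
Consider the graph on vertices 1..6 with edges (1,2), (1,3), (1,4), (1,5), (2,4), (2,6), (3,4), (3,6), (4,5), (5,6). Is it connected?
Yes (BFS from 1 visits [1, 2, 3, 4, 5, 6] — all 6 vertices reached)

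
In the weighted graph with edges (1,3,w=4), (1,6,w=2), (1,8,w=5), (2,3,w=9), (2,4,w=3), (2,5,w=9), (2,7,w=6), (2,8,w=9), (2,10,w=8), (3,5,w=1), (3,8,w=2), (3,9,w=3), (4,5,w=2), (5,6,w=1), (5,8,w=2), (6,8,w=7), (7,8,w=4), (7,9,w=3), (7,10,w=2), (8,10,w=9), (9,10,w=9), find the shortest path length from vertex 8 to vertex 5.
2 (path: 8 -> 5; weights 2 = 2)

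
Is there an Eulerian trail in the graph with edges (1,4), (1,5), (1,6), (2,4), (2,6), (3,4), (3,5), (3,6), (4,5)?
No (4 vertices have odd degree: {1, 3, 5, 6}; Eulerian path requires 0 or 2)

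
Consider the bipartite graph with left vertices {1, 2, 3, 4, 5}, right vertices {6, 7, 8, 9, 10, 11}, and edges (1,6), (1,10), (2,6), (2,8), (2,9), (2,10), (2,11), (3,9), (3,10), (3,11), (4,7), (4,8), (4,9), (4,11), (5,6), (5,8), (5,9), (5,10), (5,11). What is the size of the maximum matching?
5 (matching: (1,10), (2,11), (3,9), (4,7), (5,8); upper bound min(|L|,|R|) = min(5,6) = 5)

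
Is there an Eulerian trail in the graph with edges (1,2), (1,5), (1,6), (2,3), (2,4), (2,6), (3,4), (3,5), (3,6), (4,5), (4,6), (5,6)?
Yes (the graph is connected and exactly 2 vertices have odd degree: {1, 6}; any Eulerian path must start and end at those)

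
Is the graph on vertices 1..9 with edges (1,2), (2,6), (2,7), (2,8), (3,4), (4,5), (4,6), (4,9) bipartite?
Yes. Partition: {1, 3, 5, 6, 7, 8, 9}, {2, 4}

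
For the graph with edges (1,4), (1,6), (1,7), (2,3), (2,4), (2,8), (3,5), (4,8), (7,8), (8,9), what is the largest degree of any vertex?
4 (attained at vertex 8)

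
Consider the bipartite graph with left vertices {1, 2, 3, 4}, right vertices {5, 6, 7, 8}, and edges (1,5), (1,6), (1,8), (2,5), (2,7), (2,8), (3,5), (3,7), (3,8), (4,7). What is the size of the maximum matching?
4 (matching: (1,6), (2,5), (3,8), (4,7); upper bound min(|L|,|R|) = min(4,4) = 4)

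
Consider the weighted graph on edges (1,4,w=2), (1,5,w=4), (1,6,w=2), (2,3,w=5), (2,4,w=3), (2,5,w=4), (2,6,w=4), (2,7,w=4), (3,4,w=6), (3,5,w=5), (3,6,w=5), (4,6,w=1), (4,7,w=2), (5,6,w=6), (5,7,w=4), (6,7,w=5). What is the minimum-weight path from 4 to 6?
1 (path: 4 -> 6; weights 1 = 1)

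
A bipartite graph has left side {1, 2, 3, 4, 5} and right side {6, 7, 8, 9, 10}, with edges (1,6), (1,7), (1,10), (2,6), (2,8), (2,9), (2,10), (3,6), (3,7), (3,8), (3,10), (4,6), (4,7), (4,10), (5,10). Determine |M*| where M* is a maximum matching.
5 (matching: (1,6), (2,9), (3,8), (4,7), (5,10); upper bound min(|L|,|R|) = min(5,5) = 5)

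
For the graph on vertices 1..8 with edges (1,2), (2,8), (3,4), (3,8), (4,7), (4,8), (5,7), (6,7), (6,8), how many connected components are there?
1 (components: {1, 2, 3, 4, 5, 6, 7, 8})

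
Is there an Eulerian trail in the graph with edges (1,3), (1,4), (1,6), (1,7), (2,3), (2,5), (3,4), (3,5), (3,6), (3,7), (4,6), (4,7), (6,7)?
Yes — and in fact it has an Eulerian circuit (the graph is connected and all 7 vertices have even degree)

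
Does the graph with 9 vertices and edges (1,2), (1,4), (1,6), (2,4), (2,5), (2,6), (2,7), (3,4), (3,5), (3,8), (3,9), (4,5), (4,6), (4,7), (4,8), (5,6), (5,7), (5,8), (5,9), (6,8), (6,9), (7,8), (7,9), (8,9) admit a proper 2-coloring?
No (odd cycle of length 3: 4 -> 1 -> 2 -> 4)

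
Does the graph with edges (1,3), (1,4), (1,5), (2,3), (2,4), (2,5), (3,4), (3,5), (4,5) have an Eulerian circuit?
No (2 vertices have odd degree: {1, 2}; Eulerian circuit requires 0)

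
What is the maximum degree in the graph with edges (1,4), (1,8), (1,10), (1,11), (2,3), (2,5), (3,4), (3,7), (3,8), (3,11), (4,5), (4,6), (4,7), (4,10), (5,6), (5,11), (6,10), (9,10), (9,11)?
6 (attained at vertex 4)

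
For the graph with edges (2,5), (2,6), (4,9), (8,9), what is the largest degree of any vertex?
2 (attained at vertices 2, 9)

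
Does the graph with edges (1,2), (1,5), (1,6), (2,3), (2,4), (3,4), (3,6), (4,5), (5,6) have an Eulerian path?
No (6 vertices have odd degree: {1, 2, 3, 4, 5, 6}; Eulerian path requires 0 or 2)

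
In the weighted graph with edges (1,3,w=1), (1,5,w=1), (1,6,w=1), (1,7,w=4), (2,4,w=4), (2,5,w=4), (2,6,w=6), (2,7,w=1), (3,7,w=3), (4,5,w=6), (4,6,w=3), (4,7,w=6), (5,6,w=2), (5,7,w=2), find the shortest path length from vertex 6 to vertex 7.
4 (path: 6 -> 5 -> 7; weights 2 + 2 = 4)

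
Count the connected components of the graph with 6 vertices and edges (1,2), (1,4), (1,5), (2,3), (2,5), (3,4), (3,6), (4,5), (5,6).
1 (components: {1, 2, 3, 4, 5, 6})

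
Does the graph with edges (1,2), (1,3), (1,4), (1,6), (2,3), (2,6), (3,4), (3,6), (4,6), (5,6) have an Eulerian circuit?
No (4 vertices have odd degree: {2, 4, 5, 6}; Eulerian circuit requires 0)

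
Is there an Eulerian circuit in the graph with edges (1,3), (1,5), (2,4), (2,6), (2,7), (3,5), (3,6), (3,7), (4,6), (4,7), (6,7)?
No (2 vertices have odd degree: {2, 4}; Eulerian circuit requires 0)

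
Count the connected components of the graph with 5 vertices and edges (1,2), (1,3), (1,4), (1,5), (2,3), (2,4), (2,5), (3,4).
1 (components: {1, 2, 3, 4, 5})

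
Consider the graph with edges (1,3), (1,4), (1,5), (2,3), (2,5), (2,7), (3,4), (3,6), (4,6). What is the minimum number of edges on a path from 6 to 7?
3 (path: 6 -> 3 -> 2 -> 7, 3 edges)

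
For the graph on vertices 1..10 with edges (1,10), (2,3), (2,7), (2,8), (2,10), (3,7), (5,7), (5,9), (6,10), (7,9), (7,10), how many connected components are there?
2 (components: {1, 2, 3, 5, 6, 7, 8, 9, 10}, {4})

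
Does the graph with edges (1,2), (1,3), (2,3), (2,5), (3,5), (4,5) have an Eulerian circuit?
No (4 vertices have odd degree: {2, 3, 4, 5}; Eulerian circuit requires 0)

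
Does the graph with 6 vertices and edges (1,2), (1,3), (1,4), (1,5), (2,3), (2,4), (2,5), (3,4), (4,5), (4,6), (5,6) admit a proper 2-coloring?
No (odd cycle of length 3: 4 -> 1 -> 3 -> 4)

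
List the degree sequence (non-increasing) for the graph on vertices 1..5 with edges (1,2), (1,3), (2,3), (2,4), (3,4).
[3, 3, 2, 2, 0] (degrees: deg(1)=2, deg(2)=3, deg(3)=3, deg(4)=2, deg(5)=0)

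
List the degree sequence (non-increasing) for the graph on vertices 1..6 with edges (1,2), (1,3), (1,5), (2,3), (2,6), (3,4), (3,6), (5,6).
[4, 3, 3, 3, 2, 1] (degrees: deg(1)=3, deg(2)=3, deg(3)=4, deg(4)=1, deg(5)=2, deg(6)=3)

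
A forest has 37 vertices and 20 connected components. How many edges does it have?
17 (Each of the 20 component trees on V_i vertices has V_i - 1 edges; summing gives V - C = 37 - 20 = 17)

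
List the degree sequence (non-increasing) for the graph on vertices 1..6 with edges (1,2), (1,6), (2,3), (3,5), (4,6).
[2, 2, 2, 2, 1, 1] (degrees: deg(1)=2, deg(2)=2, deg(3)=2, deg(4)=1, deg(5)=1, deg(6)=2)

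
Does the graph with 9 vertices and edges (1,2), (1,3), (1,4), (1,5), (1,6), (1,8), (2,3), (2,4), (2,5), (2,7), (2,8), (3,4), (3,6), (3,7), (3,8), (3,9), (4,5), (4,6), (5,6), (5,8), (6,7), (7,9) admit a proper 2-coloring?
No (odd cycle of length 3: 3 -> 1 -> 2 -> 3)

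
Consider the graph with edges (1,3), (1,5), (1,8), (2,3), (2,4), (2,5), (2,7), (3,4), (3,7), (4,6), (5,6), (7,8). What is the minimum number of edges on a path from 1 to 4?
2 (path: 1 -> 3 -> 4, 2 edges)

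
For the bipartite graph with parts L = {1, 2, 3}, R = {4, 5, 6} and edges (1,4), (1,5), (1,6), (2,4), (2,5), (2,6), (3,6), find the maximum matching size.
3 (matching: (1,4), (2,5), (3,6); upper bound min(|L|,|R|) = min(3,3) = 3)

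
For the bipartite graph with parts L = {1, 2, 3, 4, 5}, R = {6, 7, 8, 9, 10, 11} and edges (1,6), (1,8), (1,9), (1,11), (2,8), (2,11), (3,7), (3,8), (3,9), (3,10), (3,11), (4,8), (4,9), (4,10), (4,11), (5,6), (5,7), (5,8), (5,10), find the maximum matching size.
5 (matching: (1,11), (2,8), (3,10), (4,9), (5,7); upper bound min(|L|,|R|) = min(5,6) = 5)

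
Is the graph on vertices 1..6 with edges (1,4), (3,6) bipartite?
Yes. Partition: {1, 2, 3, 5}, {4, 6}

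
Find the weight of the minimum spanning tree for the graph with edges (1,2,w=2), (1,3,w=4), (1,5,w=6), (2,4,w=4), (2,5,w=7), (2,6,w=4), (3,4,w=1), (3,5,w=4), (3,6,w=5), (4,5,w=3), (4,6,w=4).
14 (MST edges: (1,2,w=2), (1,3,w=4), (2,6,w=4), (3,4,w=1), (4,5,w=3); sum of weights 2 + 4 + 4 + 1 + 3 = 14)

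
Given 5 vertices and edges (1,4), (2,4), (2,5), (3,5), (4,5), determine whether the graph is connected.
Yes (BFS from 1 visits [1, 4, 2, 5, 3] — all 5 vertices reached)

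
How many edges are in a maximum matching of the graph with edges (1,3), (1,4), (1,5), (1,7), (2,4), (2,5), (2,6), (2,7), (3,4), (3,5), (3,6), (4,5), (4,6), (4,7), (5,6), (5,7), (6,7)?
3 (matching: (1,4), (2,6), (5,7); upper bound floor(n/2) = floor(7/2) = 3)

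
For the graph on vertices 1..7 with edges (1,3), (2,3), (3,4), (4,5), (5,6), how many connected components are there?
2 (components: {1, 2, 3, 4, 5, 6}, {7})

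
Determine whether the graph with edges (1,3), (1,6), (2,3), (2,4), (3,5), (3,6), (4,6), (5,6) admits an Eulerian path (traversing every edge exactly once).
Yes — and in fact it has an Eulerian circuit (the graph is connected and all 6 vertices have even degree)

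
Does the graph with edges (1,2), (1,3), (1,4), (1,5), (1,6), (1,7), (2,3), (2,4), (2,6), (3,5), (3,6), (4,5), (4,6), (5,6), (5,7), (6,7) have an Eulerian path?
Yes (the graph is connected and exactly 2 vertices have odd degree: {5, 7}; any Eulerian path must start and end at those)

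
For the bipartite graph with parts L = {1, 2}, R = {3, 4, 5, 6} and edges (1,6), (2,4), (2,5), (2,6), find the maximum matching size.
2 (matching: (1,6), (2,5); upper bound min(|L|,|R|) = min(2,4) = 2)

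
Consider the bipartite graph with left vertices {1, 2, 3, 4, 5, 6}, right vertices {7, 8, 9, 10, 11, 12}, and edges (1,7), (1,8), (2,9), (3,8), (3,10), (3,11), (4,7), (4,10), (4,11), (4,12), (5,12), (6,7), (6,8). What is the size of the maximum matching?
6 (matching: (1,8), (2,9), (3,11), (4,10), (5,12), (6,7); upper bound min(|L|,|R|) = min(6,6) = 6)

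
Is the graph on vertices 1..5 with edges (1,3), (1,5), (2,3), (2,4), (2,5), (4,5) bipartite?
No (odd cycle of length 3: 4 -> 5 -> 2 -> 4)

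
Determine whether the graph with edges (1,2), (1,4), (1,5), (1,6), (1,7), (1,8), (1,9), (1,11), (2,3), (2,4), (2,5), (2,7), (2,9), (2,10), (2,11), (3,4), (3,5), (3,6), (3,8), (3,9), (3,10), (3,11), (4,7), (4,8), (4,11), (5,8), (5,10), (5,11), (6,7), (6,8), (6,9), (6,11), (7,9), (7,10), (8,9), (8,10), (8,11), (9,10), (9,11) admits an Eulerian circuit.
Yes (the graph is connected and all 11 vertices have even degree)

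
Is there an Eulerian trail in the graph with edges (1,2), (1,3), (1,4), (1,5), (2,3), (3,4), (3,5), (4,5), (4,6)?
Yes (the graph is connected and exactly 2 vertices have odd degree: {5, 6}; any Eulerian path must start and end at those)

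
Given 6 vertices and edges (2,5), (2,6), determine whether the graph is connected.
No, it has 4 components: {1}, {2, 5, 6}, {3}, {4}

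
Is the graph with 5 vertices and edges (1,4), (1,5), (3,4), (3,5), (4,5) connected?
No, it has 2 components: {1, 3, 4, 5}, {2}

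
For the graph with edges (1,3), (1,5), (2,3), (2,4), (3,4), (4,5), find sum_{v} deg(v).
12 (handshake: sum of degrees = 2|E| = 2 x 6 = 12)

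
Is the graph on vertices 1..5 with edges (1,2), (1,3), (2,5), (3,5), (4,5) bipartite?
Yes. Partition: {1, 5}, {2, 3, 4}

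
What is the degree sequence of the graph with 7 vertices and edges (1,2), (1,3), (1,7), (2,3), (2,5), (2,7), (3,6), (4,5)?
[4, 3, 3, 2, 2, 1, 1] (degrees: deg(1)=3, deg(2)=4, deg(3)=3, deg(4)=1, deg(5)=2, deg(6)=1, deg(7)=2)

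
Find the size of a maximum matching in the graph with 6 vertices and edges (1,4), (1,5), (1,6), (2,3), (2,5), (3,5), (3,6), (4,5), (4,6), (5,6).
3 (matching: (1,6), (2,3), (4,5); upper bound floor(n/2) = floor(6/2) = 3)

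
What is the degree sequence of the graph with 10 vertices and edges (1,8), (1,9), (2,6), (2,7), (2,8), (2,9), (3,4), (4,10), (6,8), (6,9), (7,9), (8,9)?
[5, 4, 4, 3, 2, 2, 2, 1, 1, 0] (degrees: deg(1)=2, deg(2)=4, deg(3)=1, deg(4)=2, deg(5)=0, deg(6)=3, deg(7)=2, deg(8)=4, deg(9)=5, deg(10)=1)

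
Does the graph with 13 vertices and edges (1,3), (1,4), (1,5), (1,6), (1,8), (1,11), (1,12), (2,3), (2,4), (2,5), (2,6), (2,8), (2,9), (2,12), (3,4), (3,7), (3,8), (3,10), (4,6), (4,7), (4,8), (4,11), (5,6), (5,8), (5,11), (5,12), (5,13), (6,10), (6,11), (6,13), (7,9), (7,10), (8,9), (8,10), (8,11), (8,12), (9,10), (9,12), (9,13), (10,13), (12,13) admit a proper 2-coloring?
No (odd cycle of length 3: 5 -> 1 -> 12 -> 5)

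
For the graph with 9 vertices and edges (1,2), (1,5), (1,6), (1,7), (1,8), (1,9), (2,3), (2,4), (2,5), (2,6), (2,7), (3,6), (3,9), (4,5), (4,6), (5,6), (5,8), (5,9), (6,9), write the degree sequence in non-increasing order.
[6, 6, 6, 6, 4, 3, 3, 2, 2] (degrees: deg(1)=6, deg(2)=6, deg(3)=3, deg(4)=3, deg(5)=6, deg(6)=6, deg(7)=2, deg(8)=2, deg(9)=4)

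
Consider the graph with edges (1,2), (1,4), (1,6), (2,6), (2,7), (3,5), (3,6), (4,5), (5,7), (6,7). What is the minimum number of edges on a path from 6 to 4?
2 (path: 6 -> 1 -> 4, 2 edges)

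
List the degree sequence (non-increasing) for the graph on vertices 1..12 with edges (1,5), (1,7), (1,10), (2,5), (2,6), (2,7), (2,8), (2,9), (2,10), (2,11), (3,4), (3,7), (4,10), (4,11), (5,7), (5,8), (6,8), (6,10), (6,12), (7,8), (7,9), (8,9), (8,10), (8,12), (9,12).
[7, 7, 6, 5, 4, 4, 4, 3, 3, 3, 2, 2] (degrees: deg(1)=3, deg(2)=7, deg(3)=2, deg(4)=3, deg(5)=4, deg(6)=4, deg(7)=6, deg(8)=7, deg(9)=4, deg(10)=5, deg(11)=2, deg(12)=3)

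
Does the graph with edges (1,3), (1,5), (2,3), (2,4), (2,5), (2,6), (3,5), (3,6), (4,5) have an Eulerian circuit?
Yes (the graph is connected and all 6 vertices have even degree)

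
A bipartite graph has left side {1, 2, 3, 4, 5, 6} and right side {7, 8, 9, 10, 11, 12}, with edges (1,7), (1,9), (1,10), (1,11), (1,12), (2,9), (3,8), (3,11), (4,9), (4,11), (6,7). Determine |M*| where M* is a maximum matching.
5 (matching: (1,12), (2,9), (3,8), (4,11), (6,7); upper bound min(|L|,|R|) = min(6,6) = 6)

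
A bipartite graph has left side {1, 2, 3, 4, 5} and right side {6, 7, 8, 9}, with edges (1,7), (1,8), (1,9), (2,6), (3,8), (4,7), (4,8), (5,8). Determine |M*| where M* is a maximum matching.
4 (matching: (1,9), (2,6), (3,8), (4,7); upper bound min(|L|,|R|) = min(5,4) = 4)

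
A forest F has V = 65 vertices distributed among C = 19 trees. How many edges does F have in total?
46 (Each of the 19 component trees on V_i vertices has V_i - 1 edges; summing gives V - C = 65 - 19 = 46)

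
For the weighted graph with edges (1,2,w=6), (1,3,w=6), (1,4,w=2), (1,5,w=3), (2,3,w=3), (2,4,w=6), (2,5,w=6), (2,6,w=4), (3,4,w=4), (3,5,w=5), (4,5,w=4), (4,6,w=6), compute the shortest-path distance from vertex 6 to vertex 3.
7 (path: 6 -> 2 -> 3; weights 4 + 3 = 7)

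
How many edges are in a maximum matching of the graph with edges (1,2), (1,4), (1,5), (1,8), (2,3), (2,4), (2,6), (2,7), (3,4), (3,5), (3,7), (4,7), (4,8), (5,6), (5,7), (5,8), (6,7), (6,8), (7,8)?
4 (matching: (1,8), (2,7), (3,4), (5,6); upper bound floor(n/2) = floor(8/2) = 4)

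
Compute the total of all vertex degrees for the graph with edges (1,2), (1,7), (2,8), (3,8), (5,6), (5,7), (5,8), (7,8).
16 (handshake: sum of degrees = 2|E| = 2 x 8 = 16)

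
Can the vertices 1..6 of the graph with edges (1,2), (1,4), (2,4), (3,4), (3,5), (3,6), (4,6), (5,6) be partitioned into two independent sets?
No (odd cycle of length 3: 4 -> 1 -> 2 -> 4)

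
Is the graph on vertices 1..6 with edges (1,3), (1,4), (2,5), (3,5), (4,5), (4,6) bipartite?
Yes. Partition: {1, 5, 6}, {2, 3, 4}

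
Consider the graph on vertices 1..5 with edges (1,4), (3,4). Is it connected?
No, it has 3 components: {1, 3, 4}, {2}, {5}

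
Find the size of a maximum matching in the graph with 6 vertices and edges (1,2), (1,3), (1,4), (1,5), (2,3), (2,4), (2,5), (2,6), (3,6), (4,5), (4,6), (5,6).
3 (matching: (1,4), (2,3), (5,6); upper bound floor(n/2) = floor(6/2) = 3)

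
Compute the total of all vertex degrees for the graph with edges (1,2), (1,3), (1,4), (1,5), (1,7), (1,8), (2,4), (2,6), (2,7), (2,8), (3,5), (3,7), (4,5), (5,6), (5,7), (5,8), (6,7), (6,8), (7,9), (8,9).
40 (handshake: sum of degrees = 2|E| = 2 x 20 = 40)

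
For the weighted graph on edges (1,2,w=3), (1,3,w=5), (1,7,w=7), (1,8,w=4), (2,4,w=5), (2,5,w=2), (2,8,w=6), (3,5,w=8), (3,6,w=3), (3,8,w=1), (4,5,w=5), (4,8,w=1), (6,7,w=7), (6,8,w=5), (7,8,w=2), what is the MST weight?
16 (MST edges: (1,2,w=3), (1,8,w=4), (2,5,w=2), (3,6,w=3), (3,8,w=1), (4,8,w=1), (7,8,w=2); sum of weights 3 + 4 + 2 + 3 + 1 + 1 + 2 = 16)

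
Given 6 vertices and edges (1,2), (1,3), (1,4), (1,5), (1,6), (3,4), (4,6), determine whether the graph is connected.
Yes (BFS from 1 visits [1, 2, 3, 4, 5, 6] — all 6 vertices reached)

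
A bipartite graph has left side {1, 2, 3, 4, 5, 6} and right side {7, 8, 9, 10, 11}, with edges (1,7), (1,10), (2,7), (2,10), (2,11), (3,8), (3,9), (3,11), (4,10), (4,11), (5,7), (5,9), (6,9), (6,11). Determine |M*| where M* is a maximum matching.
5 (matching: (1,10), (2,11), (3,8), (5,7), (6,9); upper bound min(|L|,|R|) = min(6,5) = 5)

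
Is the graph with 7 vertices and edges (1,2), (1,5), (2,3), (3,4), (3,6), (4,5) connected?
No, it has 2 components: {1, 2, 3, 4, 5, 6}, {7}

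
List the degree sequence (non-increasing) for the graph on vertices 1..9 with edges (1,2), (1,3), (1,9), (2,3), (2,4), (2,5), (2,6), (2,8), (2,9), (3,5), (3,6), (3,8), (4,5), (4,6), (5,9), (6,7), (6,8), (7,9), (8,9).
[7, 5, 5, 5, 4, 4, 3, 3, 2] (degrees: deg(1)=3, deg(2)=7, deg(3)=5, deg(4)=3, deg(5)=4, deg(6)=5, deg(7)=2, deg(8)=4, deg(9)=5)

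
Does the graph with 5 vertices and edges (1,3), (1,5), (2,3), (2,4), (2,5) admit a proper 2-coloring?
Yes. Partition: {1, 2}, {3, 4, 5}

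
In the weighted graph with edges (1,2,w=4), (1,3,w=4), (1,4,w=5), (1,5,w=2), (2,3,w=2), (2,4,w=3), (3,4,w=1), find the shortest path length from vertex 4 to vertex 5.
7 (path: 4 -> 1 -> 5; weights 5 + 2 = 7)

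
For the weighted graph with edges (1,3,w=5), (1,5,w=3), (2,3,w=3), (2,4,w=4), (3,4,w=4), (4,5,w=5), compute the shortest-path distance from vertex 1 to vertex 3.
5 (path: 1 -> 3; weights 5 = 5)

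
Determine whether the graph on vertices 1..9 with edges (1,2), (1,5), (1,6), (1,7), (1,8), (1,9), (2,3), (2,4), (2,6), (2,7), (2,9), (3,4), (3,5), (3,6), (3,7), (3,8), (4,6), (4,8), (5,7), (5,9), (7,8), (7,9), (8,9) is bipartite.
No (odd cycle of length 3: 5 -> 1 -> 9 -> 5)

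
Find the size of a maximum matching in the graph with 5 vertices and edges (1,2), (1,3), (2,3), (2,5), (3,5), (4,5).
2 (matching: (1,2), (4,5); upper bound floor(n/2) = floor(5/2) = 2)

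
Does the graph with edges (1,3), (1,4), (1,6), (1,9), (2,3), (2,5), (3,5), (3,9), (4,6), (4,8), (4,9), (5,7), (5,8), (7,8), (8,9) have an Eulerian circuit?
Yes (the graph is connected and all 9 vertices have even degree)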